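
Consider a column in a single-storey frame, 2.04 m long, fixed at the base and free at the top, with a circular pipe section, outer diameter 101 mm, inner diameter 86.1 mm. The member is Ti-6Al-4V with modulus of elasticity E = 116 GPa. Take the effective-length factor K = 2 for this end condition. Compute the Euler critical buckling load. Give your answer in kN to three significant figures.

P_cr ≈ 166 kN

d_o = 101 mm, d_i = 86.1 mm
I = π(d_o⁴ − d_i⁴)/64 = π(101⁴ − 86.10⁴)/64 = 2.410×10^6 mm⁴
I = 2.410×10^6 mm⁴ = 2.410×10^-6 m⁴
Effective length L_e = K·L = 2 × 2.04 = 4.080 m
P_cr = π²EI / L_e² = π² × 116×10⁹ × 2.410×10^-6 / 4.080² = 1.658×10^5 N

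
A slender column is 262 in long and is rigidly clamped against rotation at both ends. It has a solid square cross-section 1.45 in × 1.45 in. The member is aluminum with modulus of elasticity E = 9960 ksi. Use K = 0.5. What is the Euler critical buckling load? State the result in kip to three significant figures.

P_cr ≈ 2.11 kip

I = a⁴/12 = 1.45⁴/12 = 0.3684 in⁴
Effective length L_e = K·L = 0.5 × 262 = 131.0 in
P_cr = π²EI / L_e² = π² × 9960×10³ × 0.3684 / 131.0² = 2.110×10^3 lb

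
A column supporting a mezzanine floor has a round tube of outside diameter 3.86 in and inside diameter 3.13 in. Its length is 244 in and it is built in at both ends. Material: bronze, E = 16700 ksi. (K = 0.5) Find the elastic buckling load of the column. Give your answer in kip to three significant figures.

d_o = 3.86 in, d_i = 3.13 in
I = π(d_o⁴ − d_i⁴)/64 = π(3.86⁴ − 3.130⁴)/64 = 6.186 in⁴
Effective length L_e = K·L = 0.5 × 244 = 122.0 in
P_cr = π²EI / L_e² = π² × 16700×10³ × 6.186 / 122.0² = 6.850×10^4 lb

P_cr ≈ 68.5 kip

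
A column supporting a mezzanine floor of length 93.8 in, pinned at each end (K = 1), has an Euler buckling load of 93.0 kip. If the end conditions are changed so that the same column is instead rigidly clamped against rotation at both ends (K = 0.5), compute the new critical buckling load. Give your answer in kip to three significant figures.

P_cr ∝ 1/K², so P_cr,new = P_cr,old × (K_old/K_new)² = 93.0 × (1/0.5)²
= 93.0 × 4.000 = 372 kip

P_cr ≈ 372 kip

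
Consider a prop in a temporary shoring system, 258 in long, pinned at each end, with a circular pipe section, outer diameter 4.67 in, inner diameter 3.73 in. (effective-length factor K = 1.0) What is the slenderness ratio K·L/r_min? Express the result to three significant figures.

d_o = 4.67 in, d_i = 3.73 in
I = π(d_o⁴ − d_i⁴)/64 = π(4.67⁴ − 3.730⁴)/64 = 13.85 in⁴
A = 6.202 in²;  r_min = √(I/A) = √(13.85/6.202) = 1.494 in
L_e = K·L = 1 × 258 = 258.0 in
λ = L_e / r_min = 258.00 / 1.494 = 173

λ ≈ 173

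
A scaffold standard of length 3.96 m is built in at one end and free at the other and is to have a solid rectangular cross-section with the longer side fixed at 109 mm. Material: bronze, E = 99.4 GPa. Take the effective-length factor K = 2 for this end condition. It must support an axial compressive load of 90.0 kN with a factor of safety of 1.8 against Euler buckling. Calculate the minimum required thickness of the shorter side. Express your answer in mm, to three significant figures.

b ≈ 104 mm

Required P_cr = n·P = 1.8 × 90.0 = 162.0 kN
L_e = K·L = 2 × 3.96 = 7.920 m
Required I = P_cr·L_e²/(π²E) = 1.620×10^5 × 7.920² / (π² × 9.94×10^10) = 1.036×10^-5 m⁴
I_req = 1.036×10^7 mm⁴
Rectangle, weak axis: I_min = h·b³/12 with h = 109 mm fixed  ⇒  b = (12I/h)^(1/3) = 104 mm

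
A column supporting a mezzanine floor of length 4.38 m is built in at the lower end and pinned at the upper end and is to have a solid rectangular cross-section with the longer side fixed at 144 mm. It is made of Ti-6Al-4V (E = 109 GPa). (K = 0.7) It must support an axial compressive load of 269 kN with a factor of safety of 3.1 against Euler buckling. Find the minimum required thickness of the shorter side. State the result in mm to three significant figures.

b ≈ 84.7 mm

Required P_cr = n·P = 3.1 × 269 = 833.9 kN
L_e = K·L = 0.7 × 4.38 = 3.066 m
Required I = P_cr·L_e²/(π²E) = 8.339×10^5 × 3.066² / (π² × 1.09×10^11) = 7.287×10^-6 m⁴
I_req = 7.287×10^6 mm⁴
Rectangle, weak axis: I_min = h·b³/12 with h = 144 mm fixed  ⇒  b = (12I/h)^(1/3) = 84.7 mm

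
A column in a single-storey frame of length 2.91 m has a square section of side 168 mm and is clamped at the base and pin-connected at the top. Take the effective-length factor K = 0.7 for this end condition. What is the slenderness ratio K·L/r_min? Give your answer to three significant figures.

λ ≈ 42.0

I = a⁴/12 = 168⁴/12 = 6.638×10^7 mm⁴
A = 2.822×10^4 mm²;  r_min = √(I/A) = √(6.638×10^7/2.822×10^4) = 48.50 mm
L_e = K·L = 0.7 × 2.91 m = 2.037 m = 2037.0 mm
λ = L_e / r_min = 2037.0 / 48.50 = 42.0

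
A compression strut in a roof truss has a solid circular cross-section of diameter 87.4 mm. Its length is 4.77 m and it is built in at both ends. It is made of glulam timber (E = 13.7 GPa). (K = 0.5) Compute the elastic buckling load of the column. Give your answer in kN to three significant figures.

I = πd⁴/64 = π×87.4⁴/64 = 2.864×10^6 mm⁴
I = 2.864×10^6 mm⁴ = 2.864×10^-6 m⁴
Effective length L_e = K·L = 0.5 × 4.77 = 2.385 m
P_cr = π²EI / L_e² = π² × 13.7×10⁹ × 2.864×10^-6 / 2.385² = 6.809×10^4 N

P_cr ≈ 68.1 kN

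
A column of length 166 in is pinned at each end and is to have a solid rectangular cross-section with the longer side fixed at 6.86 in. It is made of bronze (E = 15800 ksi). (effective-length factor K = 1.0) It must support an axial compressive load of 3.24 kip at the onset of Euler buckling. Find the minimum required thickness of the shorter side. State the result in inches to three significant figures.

L_e = K·L = 1 × 166 = 166.0 in
Required I = P_cr·L_e²/(π²E) = 3.240×10^3 × 166.0² / (π² × 1.58×10^7) = 0.5725 in⁴
Rectangle, weak axis: I_min = h·b³/12 with h = 6.86 in fixed  ⇒  b = (12I/h)^(1/3) = 1.00 in

b ≈ 1.00 in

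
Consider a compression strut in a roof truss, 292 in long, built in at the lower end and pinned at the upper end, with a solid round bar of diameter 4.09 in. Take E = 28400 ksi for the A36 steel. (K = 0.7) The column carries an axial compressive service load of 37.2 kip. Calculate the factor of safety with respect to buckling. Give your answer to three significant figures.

n ≈ 2.48

I = πd⁴/64 = π×4.09⁴/64 = 13.74 in⁴
Effective length L_e = K·L = 0.7 × 292 = 204.4 in
P_cr = π²EI / L_e² = π² × 28400×10³ × 13.74 / 204.4² = 9.216×10^4 lb
Factor of safety n = P_cr / P = 92.155 / 37.2 = 2.48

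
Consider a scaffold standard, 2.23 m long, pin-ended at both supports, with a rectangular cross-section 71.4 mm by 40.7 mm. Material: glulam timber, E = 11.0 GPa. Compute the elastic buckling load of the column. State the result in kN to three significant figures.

Buckling occurs about the weak axis: I_min = h·b³/12 with b = 40.7 mm (the shorter side).
I_min = 71.4×40.7³/12 = 4.011×10^5 mm⁴
I = 4.011×10^5 mm⁴ = 4.011×10^-7 m⁴
Effective length L_e = K·L = 1 × 2.23 = 2.230 m
P_cr = π²EI / L_e² = π² × 11.0×10⁹ × 4.011×10^-7 / 2.230² = 8.758×10^3 N

P_cr ≈ 8.76 kN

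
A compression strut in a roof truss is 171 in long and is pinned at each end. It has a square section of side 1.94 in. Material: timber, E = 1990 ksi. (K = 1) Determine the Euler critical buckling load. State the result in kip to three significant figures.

I = a⁴/12 = 1.94⁴/12 = 1.180 in⁴
Effective length L_e = K·L = 1 × 171 = 171.0 in
P_cr = π²EI / L_e² = π² × 1990×10³ × 1.180 / 171.0² = 792.8 lb

P_cr ≈ 0.793 kip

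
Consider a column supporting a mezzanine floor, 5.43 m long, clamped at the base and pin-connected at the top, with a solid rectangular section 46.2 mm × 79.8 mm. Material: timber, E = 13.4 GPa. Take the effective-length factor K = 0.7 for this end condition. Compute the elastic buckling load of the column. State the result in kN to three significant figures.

Buckling occurs about the weak axis: I_min = h·b³/12 with b = 46.2 mm (the shorter side).
I_min = 79.8×46.2³/12 = 6.558×10^5 mm⁴
I = 6.558×10^5 mm⁴ = 6.558×10^-7 m⁴
Effective length L_e = K·L = 0.7 × 5.43 = 3.801 m
P_cr = π²EI / L_e² = π² × 13.4×10⁹ × 6.558×10^-7 / 3.801² = 6.003×10^3 N

P_cr ≈ 6.00 kN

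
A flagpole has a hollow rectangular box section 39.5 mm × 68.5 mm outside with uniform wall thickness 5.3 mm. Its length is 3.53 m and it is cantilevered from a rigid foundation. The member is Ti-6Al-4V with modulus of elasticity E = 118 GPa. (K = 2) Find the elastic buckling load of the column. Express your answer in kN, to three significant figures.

P_cr ≈ 5.50 kN

Inner dimensions: h_i = 68.5 − 2×5.3 = 57.90 mm, b_i = 39.5 − 2×5.3 = 28.90 mm
Weak-axis I_min = (h_o·b_o³ − h_i·b_i³)/12 with b_o = 39.5, b_i = 28.90 mm (shorter outer/inner sides).
I_min = (68.5×39.5³ − 57.90×28.90³)/12 = 2.353×10^5 mm⁴
I = 2.353×10^5 mm⁴ = 2.353×10^-7 m⁴
Effective length L_e = K·L = 2 × 3.53 = 7.060 m
P_cr = π²EI / L_e² = π² × 118×10⁹ × 2.353×10^-7 / 7.060² = 5.499×10^3 N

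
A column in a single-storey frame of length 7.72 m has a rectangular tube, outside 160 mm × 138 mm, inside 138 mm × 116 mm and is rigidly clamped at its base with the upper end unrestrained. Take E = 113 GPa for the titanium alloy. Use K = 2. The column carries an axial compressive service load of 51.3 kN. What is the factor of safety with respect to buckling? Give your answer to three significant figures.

Weak-axis I_min = (h_o·b_o³ − h_i·b_i³)/12 with b_o = 138, b_i = 116.0 mm (shorter outer/inner sides).
I_min = (160×138³ − 138.0×116.0³)/12 = 1.709×10^7 mm⁴
I = 1.709×10^7 mm⁴ = 1.709×10^-5 m⁴
Effective length L_e = K·L = 2 × 7.72 = 15.44 m
P_cr = π²EI / L_e² = π² × 113×10⁹ × 1.709×10^-5 / 15.44² = 7.995×10^4 N
Factor of safety n = P_cr / P = 79.954 / 51.3 = 1.56

n ≈ 1.56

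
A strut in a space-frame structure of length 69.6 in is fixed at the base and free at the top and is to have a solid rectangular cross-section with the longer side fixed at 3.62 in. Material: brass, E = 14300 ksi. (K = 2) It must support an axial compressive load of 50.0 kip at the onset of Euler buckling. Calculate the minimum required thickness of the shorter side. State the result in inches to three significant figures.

b ≈ 2.83 in

L_e = K·L = 2 × 69.6 = 139.2 in
Required I = P_cr·L_e²/(π²E) = 5.000×10^4 × 139.2² / (π² × 1.43×10^7) = 6.865 in⁴
Rectangle, weak axis: I_min = h·b³/12 with h = 3.62 in fixed  ⇒  b = (12I/h)^(1/3) = 2.83 in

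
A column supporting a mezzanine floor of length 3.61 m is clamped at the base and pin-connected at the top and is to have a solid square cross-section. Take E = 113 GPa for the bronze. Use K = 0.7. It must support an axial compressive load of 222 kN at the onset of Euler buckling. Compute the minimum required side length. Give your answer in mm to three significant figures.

L_e = K·L = 0.7 × 3.61 = 2.527 m
Required I = P_cr·L_e²/(π²E) = 2.220×10^5 × 2.527² / (π² × 1.13×10^11) = 1.271×10^-6 m⁴
I_req = 1.271×10^6 mm⁴
Solid square: I = a⁴/12  ⇒  a = (12I)^(1/4) = (12×1.271×10^6)^(1/4) = 62.5 mm

a ≈ 62.5 mm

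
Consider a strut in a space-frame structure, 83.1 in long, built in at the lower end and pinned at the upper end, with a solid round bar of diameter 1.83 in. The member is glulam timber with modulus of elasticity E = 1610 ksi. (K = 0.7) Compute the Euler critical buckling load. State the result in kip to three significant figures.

P_cr ≈ 2.59 kip

I = πd⁴/64 = π×1.83⁴/64 = 0.5505 in⁴
Effective length L_e = K·L = 0.7 × 83.1 = 58.17 in
P_cr = π²EI / L_e² = π² × 1610×10³ × 0.5505 / 58.17² = 2.585×10^3 lb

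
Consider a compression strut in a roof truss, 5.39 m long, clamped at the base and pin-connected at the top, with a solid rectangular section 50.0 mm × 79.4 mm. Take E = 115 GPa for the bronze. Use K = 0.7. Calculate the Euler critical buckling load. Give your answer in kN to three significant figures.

Buckling occurs about the weak axis: I_min = h·b³/12 with b = 50.0 mm (the shorter side).
I_min = 79.4×50.0³/12 = 8.271×10^5 mm⁴
I = 8.271×10^5 mm⁴ = 8.271×10^-7 m⁴
Effective length L_e = K·L = 0.7 × 5.39 = 3.773 m
P_cr = π²EI / L_e² = π² × 115×10⁹ × 8.271×10^-7 / 3.773² = 6.594×10^4 N

P_cr ≈ 65.9 kN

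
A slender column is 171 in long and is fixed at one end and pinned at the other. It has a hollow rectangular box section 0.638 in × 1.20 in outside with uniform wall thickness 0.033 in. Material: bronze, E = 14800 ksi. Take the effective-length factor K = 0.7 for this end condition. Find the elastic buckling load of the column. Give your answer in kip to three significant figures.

P_cr ≈ 0.0845 kip

Inner dimensions: h_i = 1.20 − 2×0.033 = 1.134 in, b_i = 0.638 − 2×0.033 = 0.5720 in
Weak-axis I_min = (h_o·b_o³ − h_i·b_i³)/12 with b_o = 0.638, b_i = 0.5720 in (shorter outer/inner sides).
I_min = (1.20×0.638³ − 1.134×0.5720³)/12 = 8.284×10^-3 in⁴
Effective length L_e = K·L = 0.7 × 171 = 119.7 in
P_cr = π²EI / L_e² = π² × 14800×10³ × 8.284×10^-3 / 119.7² = 84.45 lb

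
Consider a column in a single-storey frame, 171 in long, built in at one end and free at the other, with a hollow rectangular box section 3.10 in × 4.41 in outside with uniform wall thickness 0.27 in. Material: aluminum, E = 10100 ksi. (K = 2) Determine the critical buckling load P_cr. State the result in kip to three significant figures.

Inner dimensions: h_i = 4.41 − 2×0.27 = 3.870 in, b_i = 3.10 − 2×0.27 = 2.560 in
Weak-axis I_min = (h_o·b_o³ − h_i·b_i³)/12 with b_o = 3.10, b_i = 2.560 in (shorter outer/inner sides).
I_min = (4.41×3.10³ − 3.870×2.560³)/12 = 5.538 in⁴
Effective length L_e = K·L = 2 × 171 = 342.0 in
P_cr = π²EI / L_e² = π² × 10100×10³ × 5.538 / 342.0² = 4.719×10^3 lb

P_cr ≈ 4.72 kip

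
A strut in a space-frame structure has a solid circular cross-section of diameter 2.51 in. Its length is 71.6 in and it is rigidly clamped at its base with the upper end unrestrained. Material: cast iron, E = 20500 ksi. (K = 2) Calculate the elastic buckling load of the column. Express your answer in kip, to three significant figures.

I = πd⁴/64 = π×2.51⁴/64 = 1.948 in⁴
Effective length L_e = K·L = 2 × 71.6 = 143.2 in
P_cr = π²EI / L_e² = π² × 20500×10³ × 1.948 / 143.2² = 1.922×10^4 lb

P_cr ≈ 19.2 kip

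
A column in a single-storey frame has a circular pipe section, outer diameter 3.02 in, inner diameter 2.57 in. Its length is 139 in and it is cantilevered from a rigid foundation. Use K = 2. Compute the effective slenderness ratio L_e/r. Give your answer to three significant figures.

λ ≈ 280

d_o = 3.02 in, d_i = 2.57 in
I = π(d_o⁴ − d_i⁴)/64 = π(3.02⁴ − 2.570⁴)/64 = 1.942 in⁴
A = 1.976 in²;  r_min = √(I/A) = √(1.942/1.976) = 0.9914 in
L_e = K·L = 2 × 139 = 278.0 in
λ = L_e / r_min = 278.00 / 0.9914 = 280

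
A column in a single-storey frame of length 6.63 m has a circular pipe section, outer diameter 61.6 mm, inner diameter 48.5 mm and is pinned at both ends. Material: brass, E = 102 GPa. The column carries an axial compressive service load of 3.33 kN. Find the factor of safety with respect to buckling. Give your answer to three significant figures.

n ≈ 2.99

d_o = 61.6 mm, d_i = 48.5 mm
I = π(d_o⁴ − d_i⁴)/64 = π(61.6⁴ − 48.50⁴)/64 = 4.352×10^5 mm⁴
I = 4.352×10^5 mm⁴ = 4.352×10^-7 m⁴
Effective length L_e = K·L = 1 × 6.63 = 6.630 m
P_cr = π²EI / L_e² = π² × 102×10⁹ × 4.352×10^-7 / 6.630² = 9.967×10^3 N
Factor of safety n = P_cr / P = 9.9667 / 3.33 = 2.99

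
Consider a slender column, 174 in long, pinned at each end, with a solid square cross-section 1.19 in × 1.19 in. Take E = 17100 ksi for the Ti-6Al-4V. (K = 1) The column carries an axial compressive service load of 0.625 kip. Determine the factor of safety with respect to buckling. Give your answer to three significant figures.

I = a⁴/12 = 1.19⁴/12 = 0.1671 in⁴
Effective length L_e = K·L = 1 × 174 = 174.0 in
P_cr = π²EI / L_e² = π² × 17100×10³ × 0.1671 / 174.0² = 931.5 lb
Factor of safety n = P_cr / P = 0.93155 / 0.625 = 1.49

n ≈ 1.49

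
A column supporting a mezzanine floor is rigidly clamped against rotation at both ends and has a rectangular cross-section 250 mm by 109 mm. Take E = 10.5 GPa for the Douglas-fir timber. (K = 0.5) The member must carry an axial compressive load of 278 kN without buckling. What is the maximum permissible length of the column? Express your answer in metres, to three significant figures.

L_max ≈ 6.34 m

Buckling occurs about the weak axis: I_min = h·b³/12 with b = 109 mm (the shorter side).
I_min = 250×109³/12 = 2.698×10^7 mm⁴
I = 2.698×10^-5 m⁴
At the buckling limit P_cr = P = 2.780×10^5 N
From P_cr = π²EI/(K·L)²:  L = (1/K)·√(π²EI/P_cr) = (1/0.5)·√(π²×1.05×10^10×2.698×10^-5/2.780×10^5)
L = 6.34 m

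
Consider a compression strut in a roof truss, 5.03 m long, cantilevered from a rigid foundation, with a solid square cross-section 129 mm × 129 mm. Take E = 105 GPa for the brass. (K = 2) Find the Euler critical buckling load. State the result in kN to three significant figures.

P_cr ≈ 236 kN

I = a⁴/12 = 129⁴/12 = 2.308×10^7 mm⁴
I = 2.308×10^7 mm⁴ = 2.308×10^-5 m⁴
Effective length L_e = K·L = 2 × 5.03 = 10.06 m
P_cr = π²EI / L_e² = π² × 105×10⁹ × 2.308×10^-5 / 10.06² = 2.363×10^5 N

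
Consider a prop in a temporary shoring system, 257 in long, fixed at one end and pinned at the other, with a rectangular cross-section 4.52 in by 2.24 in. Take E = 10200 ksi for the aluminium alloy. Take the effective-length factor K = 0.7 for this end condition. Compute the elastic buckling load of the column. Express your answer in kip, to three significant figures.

Buckling occurs about the weak axis: I_min = h·b³/12 with b = 2.24 in (the shorter side).
I_min = 4.52×2.24³/12 = 4.234 in⁴
Effective length L_e = K·L = 0.7 × 257 = 179.9 in
P_cr = π²EI / L_e² = π² × 10200×10³ × 4.234 / 179.9² = 1.317×10^4 lb

P_cr ≈ 13.2 kip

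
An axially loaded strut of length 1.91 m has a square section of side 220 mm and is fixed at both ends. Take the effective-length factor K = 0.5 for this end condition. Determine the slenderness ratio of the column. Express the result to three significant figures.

I = a⁴/12 = 220⁴/12 = 1.952×10^8 mm⁴
A = 4.840×10^4 mm²;  r_min = √(I/A) = √(1.952×10^8/4.840×10^4) = 63.51 mm
L_e = K·L = 0.5 × 1.91 m = 0.9550 m = 955.00 mm
λ = L_e / r_min = 955.00 / 63.51 = 15.0

λ ≈ 15.0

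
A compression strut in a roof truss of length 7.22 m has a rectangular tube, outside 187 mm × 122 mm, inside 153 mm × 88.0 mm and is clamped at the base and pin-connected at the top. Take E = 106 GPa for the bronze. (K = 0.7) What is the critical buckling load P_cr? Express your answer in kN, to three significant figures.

P_cr ≈ 803 kN

Weak-axis I_min = (h_o·b_o³ − h_i·b_i³)/12 with b_o = 122, b_i = 88.00 mm (shorter outer/inner sides).
I_min = (187×122³ − 153.0×88.00³)/12 = 1.961×10^7 mm⁴
I = 1.961×10^7 mm⁴ = 1.961×10^-5 m⁴
Effective length L_e = K·L = 0.7 × 7.22 = 5.054 m
P_cr = π²EI / L_e² = π² × 106×10⁹ × 1.961×10^-5 / 5.054² = 8.031×10^5 N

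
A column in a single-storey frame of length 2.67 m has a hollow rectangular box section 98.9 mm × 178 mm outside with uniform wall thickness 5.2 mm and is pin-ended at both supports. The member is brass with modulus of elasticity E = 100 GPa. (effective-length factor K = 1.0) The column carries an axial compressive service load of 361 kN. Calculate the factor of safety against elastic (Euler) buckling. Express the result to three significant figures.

n ≈ 1.79

Inner dimensions: h_i = 178 − 2×5.2 = 167.6 mm, b_i = 98.9 − 2×5.2 = 88.50 mm
Weak-axis I_min = (h_o·b_o³ − h_i·b_i³)/12 with b_o = 98.9, b_i = 88.50 mm (shorter outer/inner sides).
I_min = (178×98.9³ − 167.6×88.50³)/12 = 4.668×10^6 mm⁴
I = 4.668×10^6 mm⁴ = 4.668×10^-6 m⁴
Effective length L_e = K·L = 1 × 2.67 = 2.670 m
P_cr = π²EI / L_e² = π² × 100×10⁹ × 4.668×10^-6 / 2.670² = 6.463×10^5 N
Factor of safety n = P_cr / P = 646.28 / 361 = 1.79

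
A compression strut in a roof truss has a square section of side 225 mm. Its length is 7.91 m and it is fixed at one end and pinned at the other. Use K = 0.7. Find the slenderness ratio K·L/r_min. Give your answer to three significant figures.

λ ≈ 85.2

I = a⁴/12 = 225⁴/12 = 2.136×10^8 mm⁴
A = 5.062×10^4 mm²;  r_min = √(I/A) = √(2.136×10^8/5.062×10^4) = 64.95 mm
L_e = K·L = 0.7 × 7.91 m = 5.537 m = 5537.0 mm
λ = L_e / r_min = 5537.0 / 64.95 = 85.2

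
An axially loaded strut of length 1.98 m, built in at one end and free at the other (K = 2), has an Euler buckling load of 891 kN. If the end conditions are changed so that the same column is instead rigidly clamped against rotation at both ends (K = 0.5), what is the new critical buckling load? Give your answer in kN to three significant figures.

P_cr ≈ 14300 kN

P_cr ∝ 1/K², so P_cr,new = P_cr,old × (K_old/K_new)² = 891 × (2/0.5)²
= 891 × 16.00 = 14300 kN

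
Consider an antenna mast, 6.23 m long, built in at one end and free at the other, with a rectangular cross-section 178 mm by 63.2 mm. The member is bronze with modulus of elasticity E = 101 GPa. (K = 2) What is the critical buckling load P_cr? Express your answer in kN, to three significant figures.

Buckling occurs about the weak axis: I_min = h·b³/12 with b = 63.2 mm (the shorter side).
I_min = 178×63.2³/12 = 3.744×10^6 mm⁴
I = 3.744×10^6 mm⁴ = 3.744×10^-6 m⁴
Effective length L_e = K·L = 2 × 6.23 = 12.46 m
P_cr = π²EI / L_e² = π² × 101×10⁹ × 3.744×10^-6 / 12.46² = 2.404×10^4 N

P_cr ≈ 24.0 kN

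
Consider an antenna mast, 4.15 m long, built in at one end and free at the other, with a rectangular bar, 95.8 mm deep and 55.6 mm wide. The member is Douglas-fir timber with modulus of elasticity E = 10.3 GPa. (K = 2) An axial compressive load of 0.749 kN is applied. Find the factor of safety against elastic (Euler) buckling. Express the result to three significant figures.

Buckling occurs about the weak axis: I_min = h·b³/12 with b = 55.6 mm (the shorter side).
I_min = 95.8×55.6³/12 = 1.372×10^6 mm⁴
I = 1.372×10^6 mm⁴ = 1.372×10^-6 m⁴
Effective length L_e = K·L = 2 × 4.15 = 8.300 m
P_cr = π²EI / L_e² = π² × 10.3×10⁹ × 1.372×10^-6 / 8.300² = 2.025×10^3 N
Factor of safety n = P_cr / P = 2.0248 / 0.749 = 2.70

n ≈ 2.70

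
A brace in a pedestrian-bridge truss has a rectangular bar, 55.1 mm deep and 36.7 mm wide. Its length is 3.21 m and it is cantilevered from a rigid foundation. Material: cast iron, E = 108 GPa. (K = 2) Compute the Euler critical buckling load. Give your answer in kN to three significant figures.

Buckling occurs about the weak axis: I_min = h·b³/12 with b = 36.7 mm (the shorter side).
I_min = 55.1×36.7³/12 = 2.270×10^5 mm⁴
I = 2.270×10^5 mm⁴ = 2.270×10^-7 m⁴
Effective length L_e = K·L = 2 × 3.21 = 6.420 m
P_cr = π²EI / L_e² = π² × 108×10⁹ × 2.270×10^-7 / 6.420² = 5.870×10^3 N

P_cr ≈ 5.87 kN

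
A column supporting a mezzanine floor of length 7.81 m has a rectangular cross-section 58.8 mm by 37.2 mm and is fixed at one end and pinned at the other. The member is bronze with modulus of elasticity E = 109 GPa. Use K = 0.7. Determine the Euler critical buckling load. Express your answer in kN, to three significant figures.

Buckling occurs about the weak axis: I_min = h·b³/12 with b = 37.2 mm (the shorter side).
I_min = 58.8×37.2³/12 = 2.522×10^5 mm⁴
I = 2.522×10^5 mm⁴ = 2.522×10^-7 m⁴
Effective length L_e = K·L = 0.7 × 7.81 = 5.467 m
P_cr = π²EI / L_e² = π² × 109×10⁹ × 2.522×10^-7 / 5.467² = 9.079×10^3 N

P_cr ≈ 9.08 kN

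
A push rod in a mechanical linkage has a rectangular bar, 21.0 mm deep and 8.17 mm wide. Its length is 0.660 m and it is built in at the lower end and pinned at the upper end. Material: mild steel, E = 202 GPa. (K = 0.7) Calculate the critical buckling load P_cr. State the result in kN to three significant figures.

P_cr ≈ 8.91 kN

Buckling occurs about the weak axis: I_min = h·b³/12 with b = 8.17 mm (the shorter side).
I_min = 21.0×8.17³/12 = 954.3 mm⁴
I = 954.3 mm⁴ = 9.543×10^-10 m⁴
Effective length L_e = K·L = 0.7 × 0.660 = 0.4620 m
P_cr = π²EI / L_e² = π² × 202×10⁹ × 9.543×10^-10 / 0.4620² = 8.914×10^3 N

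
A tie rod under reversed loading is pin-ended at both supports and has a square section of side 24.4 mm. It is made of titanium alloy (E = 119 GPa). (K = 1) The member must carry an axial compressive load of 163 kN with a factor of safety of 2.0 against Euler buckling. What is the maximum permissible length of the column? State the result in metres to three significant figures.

I = a⁴/12 = 24.4⁴/12 = 2.954×10^4 mm⁴
I = 2.954×10^-8 m⁴
Required critical load P_cr = n·P = 2.0 × 163 = 326.0 kN = 3.260×10^5 N
From P_cr = π²EI/(K·L)²:  L = (1/K)·√(π²EI/P_cr) = (1/1)·√(π²×1.19×10^11×2.954×10^-8/3.260×10^5)
L = 0.326 m

L_max ≈ 0.326 m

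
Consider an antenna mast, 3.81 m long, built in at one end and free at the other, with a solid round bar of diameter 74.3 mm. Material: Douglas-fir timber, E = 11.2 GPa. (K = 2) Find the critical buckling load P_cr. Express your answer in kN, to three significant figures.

I = πd⁴/64 = π×74.3⁴/64 = 1.496×10^6 mm⁴
I = 1.496×10^6 mm⁴ = 1.496×10^-6 m⁴
Effective length L_e = K·L = 2 × 3.81 = 7.620 m
P_cr = π²EI / L_e² = π² × 11.2×10⁹ × 1.496×10^-6 / 7.620² = 2.848×10^3 N

P_cr ≈ 2.85 kN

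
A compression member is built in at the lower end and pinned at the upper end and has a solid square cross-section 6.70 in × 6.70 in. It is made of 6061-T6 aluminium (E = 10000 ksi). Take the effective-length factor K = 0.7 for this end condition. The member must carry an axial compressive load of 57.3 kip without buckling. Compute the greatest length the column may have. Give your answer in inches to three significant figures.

I = a⁴/12 = 6.70⁴/12 = 167.9 in⁴
At the buckling limit P_cr = P = 5.730×10^4 lb
From P_cr = π²EI/(K·L)²:  L = (1/K)·√(π²EI/P_cr) = (1/0.7)·√(π²×1.00×10^7×167.9/5.730×10^4)
L = 768 in

L_max ≈ 768 in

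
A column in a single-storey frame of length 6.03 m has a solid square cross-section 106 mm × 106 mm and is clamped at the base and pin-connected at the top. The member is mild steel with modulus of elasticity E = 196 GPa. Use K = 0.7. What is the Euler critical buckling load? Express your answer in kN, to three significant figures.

P_cr ≈ 1140 kN

I = a⁴/12 = 106⁴/12 = 1.052×10^7 mm⁴
I = 1.052×10^7 mm⁴ = 1.052×10^-5 m⁴
Effective length L_e = K·L = 0.7 × 6.03 = 4.221 m
P_cr = π²EI / L_e² = π² × 196×10⁹ × 1.052×10^-5 / 4.221² = 1.142×10^6 N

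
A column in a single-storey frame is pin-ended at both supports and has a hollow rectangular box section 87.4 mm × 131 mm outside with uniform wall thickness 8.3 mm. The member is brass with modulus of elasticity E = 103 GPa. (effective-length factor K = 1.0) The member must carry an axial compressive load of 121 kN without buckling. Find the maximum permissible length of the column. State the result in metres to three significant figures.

L_max ≈ 5.73 m

Inner dimensions: h_i = 131 − 2×8.3 = 114.4 mm, b_i = 87.4 − 2×8.3 = 70.80 mm
Weak-axis I_min = (h_o·b_o³ − h_i·b_i³)/12 with b_o = 87.4, b_i = 70.80 mm (shorter outer/inner sides).
I_min = (131×87.4³ − 114.4×70.80³)/12 = 3.905×10^6 mm⁴
I = 3.905×10^-6 m⁴
At the buckling limit P_cr = P = 1.210×10^5 N
From P_cr = π²EI/(K·L)²:  L = (1/K)·√(π²EI/P_cr) = (1/1)·√(π²×1.03×10^11×3.905×10^-6/1.210×10^5)
L = 5.73 m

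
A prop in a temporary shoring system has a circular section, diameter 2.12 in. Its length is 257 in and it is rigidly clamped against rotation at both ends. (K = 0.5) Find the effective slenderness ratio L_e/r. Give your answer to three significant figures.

For a solid circle r = d/4 = 2.12/4 = 0.5300 in
L_e = K·L = 0.5 × 257 = 128.5 in
λ = L_e / r_min = 128.50 / 0.5300 = 242

λ ≈ 242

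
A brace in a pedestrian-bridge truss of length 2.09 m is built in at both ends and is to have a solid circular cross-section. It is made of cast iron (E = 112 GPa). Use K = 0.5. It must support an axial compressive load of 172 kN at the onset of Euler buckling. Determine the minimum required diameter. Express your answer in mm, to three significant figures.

L_e = K·L = 0.5 × 2.09 = 1.045 m
Required I = P_cr·L_e²/(π²E) = 1.720×10^5 × 1.045² / (π² × 1.12×10^11) = 1.699×10^-7 m⁴
I_req = 1.699×10^5 mm⁴
Solid circle: I = πd⁴/64  ⇒  d = (64I/π)^(1/4) = (64×1.699×10^5/π)^(1/4) = 43.1 mm

d ≈ 43.1 mm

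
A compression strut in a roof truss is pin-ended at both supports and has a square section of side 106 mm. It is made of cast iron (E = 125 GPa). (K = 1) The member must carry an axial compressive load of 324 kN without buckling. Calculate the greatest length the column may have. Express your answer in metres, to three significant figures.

L_max ≈ 6.33 m

I = a⁴/12 = 106⁴/12 = 1.052×10^7 mm⁴
I = 1.052×10^-5 m⁴
At the buckling limit P_cr = P = 3.240×10^5 N
From P_cr = π²EI/(K·L)²:  L = (1/K)·√(π²EI/P_cr) = (1/1)·√(π²×1.25×10^11×1.052×10^-5/3.240×10^5)
L = 6.33 m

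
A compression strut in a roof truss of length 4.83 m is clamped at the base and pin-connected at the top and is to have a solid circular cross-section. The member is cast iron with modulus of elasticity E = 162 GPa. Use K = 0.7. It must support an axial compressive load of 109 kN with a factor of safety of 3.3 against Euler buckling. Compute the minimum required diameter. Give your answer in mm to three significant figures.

d ≈ 85.1 mm

Required P_cr = n·P = 3.3 × 109 = 359.7 kN
L_e = K·L = 0.7 × 4.83 = 3.381 m
Required I = P_cr·L_e²/(π²E) = 3.597×10^5 × 3.381² / (π² × 1.62×10^11) = 2.572×10^-6 m⁴
I_req = 2.572×10^6 mm⁴
Solid circle: I = πd⁴/64  ⇒  d = (64I/π)^(1/4) = (64×2.572×10^6/π)^(1/4) = 85.1 mm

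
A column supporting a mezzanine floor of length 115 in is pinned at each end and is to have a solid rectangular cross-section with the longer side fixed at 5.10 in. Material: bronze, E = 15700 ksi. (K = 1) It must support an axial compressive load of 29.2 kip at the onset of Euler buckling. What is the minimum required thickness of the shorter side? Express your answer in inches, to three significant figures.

L_e = K·L = 1 × 115 = 115.0 in
Required I = P_cr·L_e²/(π²E) = 2.920×10^4 × 115.0² / (π² × 1.57×10^7) = 2.492 in⁴
Rectangle, weak axis: I_min = h·b³/12 with h = 5.10 in fixed  ⇒  b = (12I/h)^(1/3) = 1.80 in

b ≈ 1.80 in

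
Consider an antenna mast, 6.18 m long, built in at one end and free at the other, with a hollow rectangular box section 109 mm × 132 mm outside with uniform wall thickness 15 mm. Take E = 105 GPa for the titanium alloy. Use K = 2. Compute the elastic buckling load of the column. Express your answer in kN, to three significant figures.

P_cr ≈ 68.2 kN

Inner dimensions: h_i = 132 − 2×15 = 102.0 mm, b_i = 109 − 2×15 = 79.00 mm
Weak-axis I_min = (h_o·b_o³ − h_i·b_i³)/12 with b_o = 109, b_i = 79.00 mm (shorter outer/inner sides).
I_min = (132×109³ − 102.0×79.00³)/12 = 1.005×10^7 mm⁴
I = 1.005×10^7 mm⁴ = 1.005×10^-5 m⁴
Effective length L_e = K·L = 2 × 6.18 = 12.36 m
P_cr = π²EI / L_e² = π² × 105×10⁹ × 1.005×10^-5 / 12.36² = 6.820×10^4 N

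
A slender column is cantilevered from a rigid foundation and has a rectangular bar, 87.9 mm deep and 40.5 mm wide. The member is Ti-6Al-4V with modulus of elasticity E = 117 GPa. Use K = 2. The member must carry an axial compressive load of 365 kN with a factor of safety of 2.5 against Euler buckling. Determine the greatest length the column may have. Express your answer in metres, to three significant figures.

L_max ≈ 0.392 m

Buckling occurs about the weak axis: I_min = h·b³/12 with b = 40.5 mm (the shorter side).
I_min = 87.9×40.5³/12 = 4.866×10^5 mm⁴
I = 4.866×10^-7 m⁴
Required critical load P_cr = n·P = 2.5 × 365 = 912.5 kN = 9.125×10^5 N
From P_cr = π²EI/(K·L)²:  L = (1/K)·√(π²EI/P_cr) = (1/2)·√(π²×1.17×10^11×4.866×10^-7/9.125×10^5)
L = 0.392 m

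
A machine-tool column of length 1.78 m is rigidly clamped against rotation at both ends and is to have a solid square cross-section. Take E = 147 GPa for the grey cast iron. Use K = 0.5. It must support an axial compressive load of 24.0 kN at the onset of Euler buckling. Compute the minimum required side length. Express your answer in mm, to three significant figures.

L_e = K·L = 0.5 × 1.78 = 0.8900 m
Required I = P_cr·L_e²/(π²E) = 2.400×10^4 × 0.8900² / (π² × 1.47×10^11) = 1.310×10^-8 m⁴
I_req = 1.310×10^4 mm⁴
Solid square: I = a⁴/12  ⇒  a = (12I)^(1/4) = (12×1.310×10^4)^(1/4) = 19.9 mm

a ≈ 19.9 mm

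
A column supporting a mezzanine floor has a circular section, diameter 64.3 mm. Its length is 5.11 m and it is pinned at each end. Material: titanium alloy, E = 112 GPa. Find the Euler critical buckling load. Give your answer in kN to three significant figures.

P_cr ≈ 35.5 kN

I = πd⁴/64 = π×64.3⁴/64 = 8.391×10^5 mm⁴
I = 8.391×10^5 mm⁴ = 8.391×10^-7 m⁴
Effective length L_e = K·L = 1 × 5.11 = 5.110 m
P_cr = π²EI / L_e² = π² × 112×10⁹ × 8.391×10^-7 / 5.110² = 3.552×10^4 N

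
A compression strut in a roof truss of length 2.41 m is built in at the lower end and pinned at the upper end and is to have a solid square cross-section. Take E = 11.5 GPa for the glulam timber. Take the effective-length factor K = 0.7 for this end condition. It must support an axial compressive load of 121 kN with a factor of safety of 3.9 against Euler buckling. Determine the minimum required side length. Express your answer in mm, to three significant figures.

Required P_cr = n·P = 3.9 × 121 = 471.9 kN
L_e = K·L = 0.7 × 2.41 = 1.687 m
Required I = P_cr·L_e²/(π²E) = 4.719×10^5 × 1.687² / (π² × 1.15×10^10) = 1.183×10^-5 m⁴
I_req = 1.183×10^7 mm⁴
Solid square: I = a⁴/12  ⇒  a = (12I)^(1/4) = (12×1.183×10^7)^(1/4) = 109 mm

a ≈ 109 mm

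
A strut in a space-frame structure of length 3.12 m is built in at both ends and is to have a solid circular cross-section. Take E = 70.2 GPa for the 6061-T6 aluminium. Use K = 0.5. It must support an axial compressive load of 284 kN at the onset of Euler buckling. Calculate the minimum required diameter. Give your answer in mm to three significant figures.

d ≈ 67.1 mm

L_e = K·L = 0.5 × 3.12 = 1.560 m
Required I = P_cr·L_e²/(π²E) = 2.840×10^5 × 1.560² / (π² × 7.02×10^10) = 9.975×10^-7 m⁴
I_req = 9.975×10^5 mm⁴
Solid circle: I = πd⁴/64  ⇒  d = (64I/π)^(1/4) = (64×9.975×10^5/π)^(1/4) = 67.1 mm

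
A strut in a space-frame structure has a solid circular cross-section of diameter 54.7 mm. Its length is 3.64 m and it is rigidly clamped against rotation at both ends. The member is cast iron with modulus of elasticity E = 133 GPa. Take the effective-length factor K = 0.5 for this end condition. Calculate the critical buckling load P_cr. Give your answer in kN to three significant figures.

I = πd⁴/64 = π×54.7⁴/64 = 4.395×10^5 mm⁴
I = 4.395×10^5 mm⁴ = 4.395×10^-7 m⁴
Effective length L_e = K·L = 0.5 × 3.64 = 1.820 m
P_cr = π²EI / L_e² = π² × 133×10⁹ × 4.395×10^-7 / 1.820² = 1.742×10^5 N

P_cr ≈ 174 kN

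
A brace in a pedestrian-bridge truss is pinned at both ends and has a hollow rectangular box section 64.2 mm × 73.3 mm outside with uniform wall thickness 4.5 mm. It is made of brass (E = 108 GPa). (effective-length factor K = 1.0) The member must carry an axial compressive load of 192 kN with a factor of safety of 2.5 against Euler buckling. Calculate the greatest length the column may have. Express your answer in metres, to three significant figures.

L_max ≈ 1.26 m

Inner dimensions: h_i = 73.3 − 2×4.5 = 64.30 mm, b_i = 64.2 − 2×4.5 = 55.20 mm
Weak-axis I_min = (h_o·b_o³ − h_i·b_i³)/12 with b_o = 64.2, b_i = 55.20 mm (shorter outer/inner sides).
I_min = (73.3×64.2³ − 64.30×55.20³)/12 = 7.151×10^5 mm⁴
I = 7.151×10^-7 m⁴
Required critical load P_cr = n·P = 2.5 × 192 = 480.0 kN = 4.800×10^5 N
From P_cr = π²EI/(K·L)²:  L = (1/K)·√(π²EI/P_cr) = (1/1)·√(π²×1.08×10^11×7.151×10^-7/4.800×10^5)
L = 1.26 m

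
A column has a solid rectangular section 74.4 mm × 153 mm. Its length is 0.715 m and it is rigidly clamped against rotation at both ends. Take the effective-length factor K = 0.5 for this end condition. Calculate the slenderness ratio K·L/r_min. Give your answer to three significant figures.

λ ≈ 16.6

Buckling occurs about the weak axis: I_min = h·b³/12 with b = 74.4 mm (the shorter side).
I_min = 153×74.4³/12 = 5.251×10^6 mm⁴
A = 1.138×10^4 mm²;  r_min = √(I/A) = √(5.251×10^6/1.138×10^4) = 21.48 mm
L_e = K·L = 0.5 × 0.715 m = 0.3575 m = 357.50 mm
λ = L_e / r_min = 357.50 / 21.48 = 16.6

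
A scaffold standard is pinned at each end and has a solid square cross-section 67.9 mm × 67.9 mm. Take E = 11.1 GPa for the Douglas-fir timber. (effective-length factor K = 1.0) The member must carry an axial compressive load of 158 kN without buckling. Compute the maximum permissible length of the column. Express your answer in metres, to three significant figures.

I = a⁴/12 = 67.9⁴/12 = 1.771×10^6 mm⁴
I = 1.771×10^-6 m⁴
At the buckling limit P_cr = P = 1.580×10^5 N
From P_cr = π²EI/(K·L)²:  L = (1/K)·√(π²EI/P_cr) = (1/1)·√(π²×1.11×10^10×1.771×10^-6/1.580×10^5)
L = 1.11 m

L_max ≈ 1.11 m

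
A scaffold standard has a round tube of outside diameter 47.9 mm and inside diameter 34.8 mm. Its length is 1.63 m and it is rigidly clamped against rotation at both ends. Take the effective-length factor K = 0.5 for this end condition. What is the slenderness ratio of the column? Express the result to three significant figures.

λ ≈ 55.1

d_o = 47.9 mm, d_i = 34.8 mm
I = π(d_o⁴ − d_i⁴)/64 = π(47.9⁴ − 34.80⁴)/64 = 1.864×10^5 mm⁴
A = 850.9 mm²;  r_min = √(I/A) = √(1.864×10^5/850.9) = 14.80 mm
L_e = K·L = 0.5 × 1.63 m = 0.8150 m = 815.00 mm
λ = L_e / r_min = 815.00 / 14.80 = 55.1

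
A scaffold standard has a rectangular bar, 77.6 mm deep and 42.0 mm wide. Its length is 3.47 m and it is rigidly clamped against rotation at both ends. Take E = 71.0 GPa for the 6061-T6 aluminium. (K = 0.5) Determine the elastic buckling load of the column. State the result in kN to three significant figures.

P_cr ≈ 112 kN

Buckling occurs about the weak axis: I_min = h·b³/12 with b = 42.0 mm (the shorter side).
I_min = 77.6×42.0³/12 = 4.791×10^5 mm⁴
I = 4.791×10^5 mm⁴ = 4.791×10^-7 m⁴
Effective length L_e = K·L = 0.5 × 3.47 = 1.735 m
P_cr = π²EI / L_e² = π² × 71.0×10⁹ × 4.791×10^-7 / 1.735² = 1.115×10^5 N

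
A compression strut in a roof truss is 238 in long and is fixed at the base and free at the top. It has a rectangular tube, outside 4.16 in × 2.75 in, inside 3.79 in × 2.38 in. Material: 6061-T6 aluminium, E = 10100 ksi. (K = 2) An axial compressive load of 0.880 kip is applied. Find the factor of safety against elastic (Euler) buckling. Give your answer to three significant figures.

Weak-axis I_min = (h_o·b_o³ − h_i·b_i³)/12 with b_o = 2.75, b_i = 2.380 in (shorter outer/inner sides).
I_min = (4.16×2.75³ − 3.790×2.380³)/12 = 2.952 in⁴
Effective length L_e = K·L = 2 × 238 = 476.0 in
P_cr = π²EI / L_e² = π² × 10100×10³ × 2.952 / 476.0² = 1.299×10^3 lb
Factor of safety n = P_cr / P = 1.2986 / 0.880 = 1.48

n ≈ 1.48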